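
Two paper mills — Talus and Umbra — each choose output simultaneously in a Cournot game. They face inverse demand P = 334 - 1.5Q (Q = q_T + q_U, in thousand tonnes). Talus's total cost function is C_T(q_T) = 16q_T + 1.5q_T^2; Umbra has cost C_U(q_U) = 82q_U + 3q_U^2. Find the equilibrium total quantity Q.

68

Talus's profit: π_T = (334 - 1.5Q)q_T - (16q_T + (3/2)q_T²). Setting ∂π_T/∂q_T = 0: 318 - 6q_T - (3/2)(q_U) = 0.
Umbra's first-order condition: 252 - 9q_U - (3/2)(q_T) = 0.
Best responses: q_T = (318 - (3/2)q_U)/6, q_U = (252 - (3/2)q_T)/9.
Solving the pair: q_T = 48, q_U = 20.
Total output Q = 48 + 20 = 68.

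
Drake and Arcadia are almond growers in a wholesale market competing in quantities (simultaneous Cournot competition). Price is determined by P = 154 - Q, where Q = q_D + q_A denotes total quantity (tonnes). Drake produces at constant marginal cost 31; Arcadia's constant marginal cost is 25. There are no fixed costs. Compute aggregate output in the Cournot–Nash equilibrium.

84

Drake's profit: π_D = (154 - Q)q_D - (31q_D). Setting ∂π_D/∂q_D = 0: 123 - 2q_D - (q_A) = 0.
Arcadia's first-order condition: 129 - 2q_A - (q_D) = 0.
Rearranging gives the reaction functions q_D = (123 - q_A)/2 and q_A = (129 - q_D)/2.
Solving the pair: q_D = 39, q_A = 45.
Total output Q = 39 + 45 = 84.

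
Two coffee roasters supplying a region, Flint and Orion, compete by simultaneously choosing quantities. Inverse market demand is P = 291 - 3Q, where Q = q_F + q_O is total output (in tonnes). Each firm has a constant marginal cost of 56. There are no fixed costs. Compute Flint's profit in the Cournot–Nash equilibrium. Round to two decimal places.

2045.37

Each firm earns π_i = (291 - 3Q)q_i - 56q_i.
First-order condition (treating rivals' output as given): 235 - 6q_i - 3q_j = 0.
By symmetry each firm produces the same amount; substituting q_j = q_i yields q_i = 235/9.
Price P = 291 - 3·(470/9) = 403/3.
Flint's profit: (403/3 - 56)·(235/9) = 2045.3704.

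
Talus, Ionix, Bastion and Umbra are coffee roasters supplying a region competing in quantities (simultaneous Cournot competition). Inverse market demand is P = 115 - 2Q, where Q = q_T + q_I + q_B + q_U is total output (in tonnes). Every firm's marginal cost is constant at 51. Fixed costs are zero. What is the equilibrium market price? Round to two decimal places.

63.80

A representative firm's profit is π_i = q_i(115 - 2Q) - 51q_i.
First-order condition (treating rivals' output as given): 64 - 4q_i - 2·Σ_{j≠i} q_j = 0.
By symmetry each firm produces the same amount; substituting Σ_{j≠i} q_j = 3q_i yields q_i = 64/10 = 32/5.
Total output Q = 128/5, so price P = 115 - 2·(128/5) = 319/5.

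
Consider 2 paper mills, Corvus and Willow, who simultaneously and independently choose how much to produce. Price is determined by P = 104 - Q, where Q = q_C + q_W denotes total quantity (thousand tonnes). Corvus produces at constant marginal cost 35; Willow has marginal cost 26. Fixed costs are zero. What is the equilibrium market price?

55

Corvus's profit: π_C = (104 - Q)q_C - (35q_C). Setting ∂π_C/∂q_C = 0: 69 - 2q_C - (q_W) = 0.
Willow's profit: π_W = (104 - Q)q_W - (26q_W). Setting ∂π_W/∂q_W = 0: 78 - 2q_W - (q_C) = 0.
Best responses: q_C = (69 - q_W)/2, q_W = (78 - q_C)/2.
Substituting one into the other gives q_C = 20 and q_W = 29.
Total output Q = 49, so price P = 104 - 49 = 55.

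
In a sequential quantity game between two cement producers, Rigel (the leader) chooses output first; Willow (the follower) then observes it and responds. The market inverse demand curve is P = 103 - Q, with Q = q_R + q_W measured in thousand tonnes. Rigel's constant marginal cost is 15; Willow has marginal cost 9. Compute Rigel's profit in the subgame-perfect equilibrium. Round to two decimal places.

840.50

The follower Willow best-responds to any q_R: π_W = (103 - Q)q_W - 9q_W.
Setting the follower's marginal profit to zero, 94 - q_R - 2q_W = 0, i.e. q_W = (94 - q_R)/2.
Rigel substitutes q_W(q_R) into its own profit: π_R = q_R(103 - q_R - (94 - q_R)/2) - 15q_R = (56 - (1/2)q_R)q_R - 15q_R.
The leader's first-order condition 41 - q_R = 0 yields q_R = 41.
Then q_W = (94 - 41)/2 = 53/2.
Price P = 103 - 135/2 = 71/2.
Rigel's profit: (71/2 - 15)·41 = 1681/2.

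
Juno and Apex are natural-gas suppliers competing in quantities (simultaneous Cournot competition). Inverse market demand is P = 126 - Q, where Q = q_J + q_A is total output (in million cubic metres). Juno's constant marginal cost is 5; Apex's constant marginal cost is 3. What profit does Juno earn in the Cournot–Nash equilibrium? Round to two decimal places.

Juno's profit: π_J = (126 - Q)q_J - (5q_J). Setting ∂π_J/∂q_J = 0: 121 - 2q_J - (q_A) = 0.
Apex's profit: π_A = (126 - Q)q_A - (3q_A). Setting ∂π_A/∂q_A = 0: 123 - 2q_A - (q_J) = 0.
So q_J = (121 - q_A)/2 and q_A = (123 - q_J)/2.
Solving the pair: q_J = 119/3, q_A = 125/3.
Price P = 126 - 244/3 = 134/3.
Juno's profit: (134/3 - 5)·(119/3) = 1573.4444.

1573.44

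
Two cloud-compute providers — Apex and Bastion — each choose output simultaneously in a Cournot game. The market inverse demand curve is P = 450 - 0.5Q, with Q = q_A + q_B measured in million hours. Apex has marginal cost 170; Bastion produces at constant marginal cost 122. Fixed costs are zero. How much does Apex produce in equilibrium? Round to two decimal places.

154.67

Apex's profit: π_A = (450 - 0.5Q)q_A - (170q_A). Setting ∂π_A/∂q_A = 0: 280 - q_A - (1/2)(q_B) = 0.
Bastion's profit: π_B = (450 - 0.5Q)q_B - (122q_B). Setting ∂π_B/∂q_B = 0: 328 - q_B - (1/2)(q_A) = 0.
Rearranging gives the reaction functions q_A = (280 - (1/2)q_B) and q_B = (328 - (1/2)q_A).
Substituting one into the other gives q_A = 464/3 and q_B = 752/3.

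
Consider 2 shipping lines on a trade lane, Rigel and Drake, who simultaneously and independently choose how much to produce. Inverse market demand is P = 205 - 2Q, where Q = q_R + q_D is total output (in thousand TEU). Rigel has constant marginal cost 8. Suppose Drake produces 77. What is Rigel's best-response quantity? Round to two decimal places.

With the rival's output fixed at 77, Rigel's profit is π_R = (205 - 2·77 - 2q_R)q_R - (8q_R) = (51 - 2q_R)q_R - (8q_R).
∂π_R/∂q_R = 43 - 4q_R = 0, so q_R = 43/4.

10.75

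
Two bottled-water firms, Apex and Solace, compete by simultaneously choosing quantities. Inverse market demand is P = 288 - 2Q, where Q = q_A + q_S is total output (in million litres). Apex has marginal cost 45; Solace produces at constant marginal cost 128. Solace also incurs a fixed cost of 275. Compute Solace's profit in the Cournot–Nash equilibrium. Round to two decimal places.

54.39

Apex's profit: π_A = (288 - 2Q)q_A - (45q_A). Setting ∂π_A/∂q_A = 0: 243 - 4q_A - 2(q_S) = 0.
Solace's first-order condition: 160 - 4q_S - 2(q_A) = 0.
Rearranging gives the reaction functions q_A = (243 - 2q_S)/4 and q_S = (160 - 2q_A)/4.
Substituting one into the other gives q_A = 163/3 and q_S = 77/6.
Price P = 288 - 2·(403/6) = 461/3.
Solace's profit: (461/3 - 128)·(77/6) - 275 = 979/18.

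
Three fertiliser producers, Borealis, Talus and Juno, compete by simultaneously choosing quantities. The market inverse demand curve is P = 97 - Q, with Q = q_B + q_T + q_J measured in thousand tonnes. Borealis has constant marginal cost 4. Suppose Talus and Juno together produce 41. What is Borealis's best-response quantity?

26

With rivals' combined output fixed at 41, Borealis's profit is π_B = (97 - 41 - q_B)q_B - (4q_B) = (56 - q_B)q_B - (4q_B).
∂π_B/∂q_B = 52 - 2q_B = 0, so q_B = 26.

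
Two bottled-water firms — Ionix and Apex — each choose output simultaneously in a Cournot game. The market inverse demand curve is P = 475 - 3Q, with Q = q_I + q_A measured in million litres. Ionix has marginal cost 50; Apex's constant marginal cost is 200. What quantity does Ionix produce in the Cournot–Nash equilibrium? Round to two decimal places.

Ionix's profit: π_I = (475 - 3Q)q_I - (50q_I). Setting ∂π_I/∂q_I = 0: 425 - 6q_I - 3(q_A) = 0.
Apex's profit: π_A = (475 - 3Q)q_A - (200q_A). Setting ∂π_A/∂q_A = 0: 275 - 6q_A - 3(q_I) = 0.
Best responses: q_I = (425 - 3q_A)/6, q_A = (275 - 3q_I)/6.
Substituting one into the other gives q_I = 575/9 and q_A = 125/9.

63.89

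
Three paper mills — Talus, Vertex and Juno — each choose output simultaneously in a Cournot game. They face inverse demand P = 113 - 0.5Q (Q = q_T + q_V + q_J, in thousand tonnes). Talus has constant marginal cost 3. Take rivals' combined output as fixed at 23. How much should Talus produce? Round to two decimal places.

With rivals' combined output fixed at 23, Talus's profit is π_T = (113 - (1/2)·23 - (1/2)q_T)q_T - (3q_T) = (203/2 - (1/2)q_T)q_T - (3q_T).
∂π_T/∂q_T = 197/2 - q_T = 0, so q_T = 197/2.

98.50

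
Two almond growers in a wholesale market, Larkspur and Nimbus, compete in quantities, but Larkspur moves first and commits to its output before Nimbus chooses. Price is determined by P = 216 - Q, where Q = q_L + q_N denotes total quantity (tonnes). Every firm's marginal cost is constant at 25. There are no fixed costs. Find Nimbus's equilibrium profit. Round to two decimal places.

2280.06

Solve by backward induction. Given q_L, the follower Nimbus maximises π_N = (216 - q_L - q_N)q_N - 25q_N.
Setting the follower's marginal profit to zero, 191 - q_L - 2q_N = 0, i.e. q_N = (191 - q_L)/2.
Larkspur substitutes q_N(q_L) into its own profit: π_L = q_L(216 - q_L - (191 - q_L)/2) - 25q_L = (241/2 - (1/2)q_L)q_L - 25q_L.
The leader's first-order condition 191/2 - q_L = 0 yields q_L = 191/2.
Then q_N = (191 - 191/2)/2 = 191/4.
Price P = 216 - 573/4 = 291/4.
Nimbus's profit: (291/4 - 25)·(191/4) = 2280.0625.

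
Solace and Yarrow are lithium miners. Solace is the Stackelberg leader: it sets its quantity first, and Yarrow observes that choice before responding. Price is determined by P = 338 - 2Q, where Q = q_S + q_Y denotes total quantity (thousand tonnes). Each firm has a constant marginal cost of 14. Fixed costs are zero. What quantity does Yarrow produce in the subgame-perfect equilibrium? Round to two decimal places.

40.50

Solve by backward induction. Given q_S, the follower Yarrow maximises π_Y = (338 - 2q_S - 2q_Y)q_Y - 14q_Y.
Follower FOC: 324 - 2q_S - 4q_Y = 0, so q_Y(q_S) = (324 - 2q_S)/4.
Solace substitutes q_Y(q_S) into its own profit: π_S = q_S(338 - 2q_S - (324 - 2q_S)/2) - 14q_S = (176 - q_S)q_S - 14q_S.
Maximising: ∂π_S/∂q_S = 162 - 2q_S = 0, giving q_S = 81.
Then q_Y = (324 - 2·81)/4 = 81/2.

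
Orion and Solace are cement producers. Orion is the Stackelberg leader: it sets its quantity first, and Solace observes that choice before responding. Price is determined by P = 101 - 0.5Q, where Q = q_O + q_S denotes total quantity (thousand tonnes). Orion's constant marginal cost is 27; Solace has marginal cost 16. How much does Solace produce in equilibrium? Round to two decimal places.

53.50

Solve by backward induction. Given q_O, the follower Solace maximises π_S = (101 - (1/2)q_O - (1/2)q_S)q_S - 16q_S.
Setting the follower's marginal profit to zero, 85 - (1/2)q_O - q_S = 0, i.e. q_S = (85 - (1/2)q_O).
The leader anticipates this reaction. Substituting into P = 101 - 0.5Q gives P = 117/2 - (1/4)q_O, so π_O = (117/2 - (1/4)q_O)q_O - 27q_O.
The leader's first-order condition 63/2 - (1/2)q_O = 0 yields q_O = 63.
Then q_S = (85 - (1/2)·63) = 107/2.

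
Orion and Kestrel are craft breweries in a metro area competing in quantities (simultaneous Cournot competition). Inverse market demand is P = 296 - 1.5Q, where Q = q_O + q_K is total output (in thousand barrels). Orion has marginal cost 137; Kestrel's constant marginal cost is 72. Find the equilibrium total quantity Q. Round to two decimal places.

Orion's profit: π_O = (296 - 1.5Q)q_O - (137q_O). Setting ∂π_O/∂q_O = 0: 159 - 3q_O - (3/2)(q_K) = 0.
Kestrel's first-order condition: 224 - 3q_K - (3/2)(q_O) = 0.
Rearranging gives the reaction functions q_O = (159 - (3/2)q_K)/3 and q_K = (224 - (3/2)q_O)/3.
Substituting one into the other gives q_O = 188/9 and q_K = 578/9.
Total output Q = 188/9 + 578/9 = 766/9.

85.11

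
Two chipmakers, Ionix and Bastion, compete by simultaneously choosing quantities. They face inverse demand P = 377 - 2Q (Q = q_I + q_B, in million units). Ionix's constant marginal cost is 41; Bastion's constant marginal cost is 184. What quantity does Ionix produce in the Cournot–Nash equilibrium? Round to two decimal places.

79.83

Ionix's profit: π_I = (377 - 2Q)q_I - (41q_I). Setting ∂π_I/∂q_I = 0: 336 - 4q_I - 2(q_B) = 0.
Bastion's profit: π_B = (377 - 2Q)q_B - (184q_B). Setting ∂π_B/∂q_B = 0: 193 - 4q_B - 2(q_I) = 0.
Rearranging gives the reaction functions q_I = (336 - 2q_B)/4 and q_B = (193 - 2q_I)/4.
Solving the pair: q_I = 479/6, q_B = 25/3.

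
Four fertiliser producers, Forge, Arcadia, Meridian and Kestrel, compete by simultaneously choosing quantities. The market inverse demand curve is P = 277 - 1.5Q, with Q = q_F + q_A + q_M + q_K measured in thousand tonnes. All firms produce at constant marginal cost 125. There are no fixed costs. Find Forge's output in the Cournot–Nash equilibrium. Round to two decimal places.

Each firm earns π_i = (277 - 1.5Q)q_i - 125q_i.
Setting ∂π_i/∂q_i = 0 with rivals' quantities fixed: 152 - 3q_i - (3/2)·Σ_{j≠i} q_j = 0.
With identical firms every q_j equals q_i, so Σ_{j≠i} q_j = 3q_i and 152 = (15/2)q_i, giving q_i = 304/15.

20.27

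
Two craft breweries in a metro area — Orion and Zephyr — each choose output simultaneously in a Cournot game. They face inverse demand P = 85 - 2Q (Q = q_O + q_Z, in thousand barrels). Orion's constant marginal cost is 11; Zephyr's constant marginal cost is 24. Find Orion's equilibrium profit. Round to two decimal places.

420.50

Orion's profit: π_O = (85 - 2Q)q_O - (11q_O). Setting ∂π_O/∂q_O = 0: 74 - 4q_O - 2(q_Z) = 0.
Zephyr's first-order condition: 61 - 4q_Z - 2(q_O) = 0.
Rearranging gives the reaction functions q_O = (74 - 2q_Z)/4 and q_Z = (61 - 2q_O)/4.
Substituting one into the other gives q_O = 29/2 and q_Z = 8.
Price P = 85 - 2·(45/2) = 40.
Orion's profit: (40 - 11)·(29/2) = 841/2.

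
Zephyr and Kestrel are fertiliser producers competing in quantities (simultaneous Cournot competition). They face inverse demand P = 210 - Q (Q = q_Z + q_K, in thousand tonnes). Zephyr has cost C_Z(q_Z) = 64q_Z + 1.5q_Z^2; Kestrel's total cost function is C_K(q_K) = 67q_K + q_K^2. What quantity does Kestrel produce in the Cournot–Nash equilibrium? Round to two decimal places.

Zephyr's profit: π_Z = (210 - Q)q_Z - (64q_Z + (3/2)q_Z²). Setting ∂π_Z/∂q_Z = 0: 146 - 5q_Z - (q_K) = 0.
Kestrel's profit: π_K = (210 - Q)q_K - (67q_K + q_K²). Setting ∂π_K/∂q_K = 0: 143 - 4q_K - (q_Z) = 0.
Best responses: q_Z = (146 - q_K)/5, q_K = (143 - q_Z)/4.
Substituting one into the other gives q_Z = 441/19 and q_K = 569/19.

29.95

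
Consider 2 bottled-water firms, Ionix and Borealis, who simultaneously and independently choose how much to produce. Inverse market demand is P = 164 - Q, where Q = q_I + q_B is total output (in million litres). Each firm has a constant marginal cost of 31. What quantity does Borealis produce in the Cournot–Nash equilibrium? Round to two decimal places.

44.33

Each firm earns π_i = (164 - Q)q_i - 31q_i.
Setting ∂π_i/∂q_i = 0 with rivals' quantities fixed: 133 - 2q_i - q_j = 0.
With identical firms every q_j equals q_i, so q_j = q_i and 133 = 3q_i, giving q_i = 133/3.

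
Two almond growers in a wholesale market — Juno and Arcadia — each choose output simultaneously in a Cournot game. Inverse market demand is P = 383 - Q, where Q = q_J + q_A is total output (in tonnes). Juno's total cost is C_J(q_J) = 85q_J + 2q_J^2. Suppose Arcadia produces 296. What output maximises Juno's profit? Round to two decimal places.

With the rival's output fixed at 296, Juno's profit is π_J = (383 - 296 - q_J)q_J - (85q_J + 2q_J²) = (87 - q_J)q_J - (85q_J + 2q_J²).
∂π_J/∂q_J = 2 - 6q_J = 0, so q_J = 1/3.

0.33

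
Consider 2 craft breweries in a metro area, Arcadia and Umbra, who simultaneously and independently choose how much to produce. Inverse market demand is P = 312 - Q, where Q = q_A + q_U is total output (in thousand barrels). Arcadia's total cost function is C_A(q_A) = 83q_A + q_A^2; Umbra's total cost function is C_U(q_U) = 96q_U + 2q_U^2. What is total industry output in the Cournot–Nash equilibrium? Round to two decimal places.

Arcadia's profit: π_A = (312 - Q)q_A - (83q_A + q_A²). Setting ∂π_A/∂q_A = 0: 229 - 4q_A - (q_U) = 0.
Umbra's profit: π_U = (312 - Q)q_U - (96q_U + 2q_U²). Setting ∂π_U/∂q_U = 0: 216 - 6q_U - (q_A) = 0.
Rearranging gives the reaction functions q_A = (229 - q_U)/4 and q_U = (216 - q_A)/6.
Substituting one into the other gives q_A = 1158/23 and q_U = 635/23.
Total output Q = 1158/23 + 635/23 = 1793/23.

77.96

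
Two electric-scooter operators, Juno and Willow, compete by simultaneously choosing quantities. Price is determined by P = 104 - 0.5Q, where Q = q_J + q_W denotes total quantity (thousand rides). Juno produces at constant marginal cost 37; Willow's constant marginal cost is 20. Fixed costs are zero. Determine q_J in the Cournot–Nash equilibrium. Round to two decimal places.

33.33

Juno's profit: π_J = (104 - 0.5Q)q_J - (37q_J). Setting ∂π_J/∂q_J = 0: 67 - q_J - (1/2)(q_W) = 0.
Willow's first-order condition: 84 - q_W - (1/2)(q_J) = 0.
Best responses: q_J = (67 - (1/2)q_W), q_W = (84 - (1/2)q_J).
Substituting one into the other gives q_J = 100/3 and q_W = 202/3.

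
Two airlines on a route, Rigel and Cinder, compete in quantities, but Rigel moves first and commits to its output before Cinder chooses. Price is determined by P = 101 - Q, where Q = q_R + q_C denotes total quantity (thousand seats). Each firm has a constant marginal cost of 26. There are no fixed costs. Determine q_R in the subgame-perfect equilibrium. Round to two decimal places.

37.50

The follower Cinder best-responds to any q_R: π_C = (101 - Q)q_C - 26q_C.
∂π_C/∂q_C = 75 - q_R - 2q_C = 0 gives the reaction function q_C = (75 - q_R)/2.
The leader anticipates this reaction. Substituting into P = 101 - Q gives P = 127/2 - (1/2)q_R, so π_R = (127/2 - (1/2)q_R)q_R - 26q_R.
The leader's first-order condition 75/2 - q_R = 0 yields q_R = 75/2.
Then q_C = (75 - 75/2)/2 = 75/4.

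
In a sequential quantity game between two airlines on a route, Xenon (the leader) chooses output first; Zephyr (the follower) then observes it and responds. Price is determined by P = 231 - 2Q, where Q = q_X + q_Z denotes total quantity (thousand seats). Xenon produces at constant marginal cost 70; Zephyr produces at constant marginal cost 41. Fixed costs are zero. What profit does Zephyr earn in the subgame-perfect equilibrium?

Solve by backward induction. Given q_X, the follower Zephyr maximises π_Z = (231 - 2q_X - 2q_Z)q_Z - 41q_Z.
∂π_Z/∂q_Z = 190 - 2q_X - 4q_Z = 0 gives the reaction function q_Z = (190 - 2q_X)/4.
The leader anticipates this reaction. Substituting into P = 231 - 2Q gives P = 136 - q_X, so π_X = (136 - q_X)q_X - 70q_X.
Leader FOC: 66 - 2q_X = 0, so q_X = 33.
Then q_Z = (190 - 2·33)/4 = 31.
Price P = 231 - 2·64 = 103.
Zephyr's profit: (103 - 41)·31 = 1922.

1922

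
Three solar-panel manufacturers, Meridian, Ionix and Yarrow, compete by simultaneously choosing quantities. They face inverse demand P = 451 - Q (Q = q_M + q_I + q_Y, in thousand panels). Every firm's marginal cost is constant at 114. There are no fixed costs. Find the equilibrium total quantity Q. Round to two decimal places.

252.75

Each firm earns π_i = (451 - Q)q_i - 114q_i.
First-order condition (treating rivals' output as given): 337 - 2q_i - Σ_{j≠i} q_j = 0.
With identical firms every q_j equals q_i, so Σ_{j≠i} q_j = 2q_i and 337 = 4q_i, giving q_i = 337/4.
Total output Q = 337/4 + 337/4 + 337/4 = 1011/4.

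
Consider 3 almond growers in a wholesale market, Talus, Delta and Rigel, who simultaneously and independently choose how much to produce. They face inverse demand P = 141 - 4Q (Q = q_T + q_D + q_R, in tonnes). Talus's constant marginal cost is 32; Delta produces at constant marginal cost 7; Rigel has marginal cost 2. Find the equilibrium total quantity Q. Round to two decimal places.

Talus's profit: π_T = (141 - 4Q)q_T - (32q_T). Setting ∂π_T/∂q_T = 0: 109 - 8q_T - 4(q_D + q_R) = 0.
Delta's profit: π_D = (141 - 4Q)q_D - (7q_D). Setting ∂π_D/∂q_D = 0: 134 - 8q_D - 4(q_T + q_R) = 0.
Rigel's first-order condition: 139 - 8q_R - 4(q_T + q_D) = 0.
Adding the 3 first-order conditions: 382 − 16Q = 0, so Q = 191/8.
Back-substituting: q_T = (109 − 191/2)/4 = 27/8, q_D = (134 − 191/2)/4 = 77/8, q_R = (139 − 191/2)/4 = 87/8.
Total output Q = 27/8 + 77/8 + 87/8 = 191/8.

23.88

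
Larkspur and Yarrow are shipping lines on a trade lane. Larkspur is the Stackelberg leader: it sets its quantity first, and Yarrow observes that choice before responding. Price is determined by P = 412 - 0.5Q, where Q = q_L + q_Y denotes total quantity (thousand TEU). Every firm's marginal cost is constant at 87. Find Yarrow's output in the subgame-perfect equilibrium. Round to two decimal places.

The follower Yarrow best-responds to any q_L: π_Y = (412 - 0.5Q)q_Y - 87q_Y.
∂π_Y/∂q_Y = 325 - (1/2)q_L - q_Y = 0 gives the reaction function q_Y = (325 - (1/2)q_L).
The leader anticipates this reaction. Substituting into P = 412 - 0.5Q gives P = 499/2 - (1/4)q_L, so π_L = (499/2 - (1/4)q_L)q_L - 87q_L.
Maximising: ∂π_L/∂q_L = 325/2 - (1/2)q_L = 0, giving q_L = 325.
Then q_Y = (325 - (1/2)·325) = 325/2.

162.50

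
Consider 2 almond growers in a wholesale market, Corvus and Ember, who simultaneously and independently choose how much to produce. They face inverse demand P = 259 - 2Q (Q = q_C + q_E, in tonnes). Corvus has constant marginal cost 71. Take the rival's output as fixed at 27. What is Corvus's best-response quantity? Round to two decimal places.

With the rival's output fixed at 27, Corvus's profit is π_C = (259 - 2·27 - 2q_C)q_C - (71q_C) = (205 - 2q_C)q_C - (71q_C).
∂π_C/∂q_C = 134 - 4q_C = 0, so q_C = 67/2.

33.50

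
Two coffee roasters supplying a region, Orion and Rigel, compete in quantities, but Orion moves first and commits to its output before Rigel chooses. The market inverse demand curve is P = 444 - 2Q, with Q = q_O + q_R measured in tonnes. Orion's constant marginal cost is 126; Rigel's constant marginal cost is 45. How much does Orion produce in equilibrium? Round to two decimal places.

59.25

The follower Rigel best-responds to any q_O: π_R = (444 - 2Q)q_R - 45q_R.
∂π_R/∂q_R = 399 - 2q_O - 4q_R = 0 gives the reaction function q_R = (399 - 2q_O)/4.
The leader anticipates this reaction. Substituting into P = 444 - 2Q gives P = 489/2 - q_O, so π_O = (489/2 - q_O)q_O - 126q_O.
Maximising: ∂π_O/∂q_O = 237/2 - 2q_O = 0, giving q_O = 237/4.
Then q_R = (399 - 2·(237/4))/4 = 561/8.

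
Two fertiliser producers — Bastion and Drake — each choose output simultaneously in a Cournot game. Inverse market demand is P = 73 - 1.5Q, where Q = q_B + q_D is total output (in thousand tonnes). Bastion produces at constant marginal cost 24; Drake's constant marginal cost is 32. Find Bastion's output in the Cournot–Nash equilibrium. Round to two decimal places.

Bastion's profit: π_B = (73 - 1.5Q)q_B - (24q_B). Setting ∂π_B/∂q_B = 0: 49 - 3q_B - (3/2)(q_D) = 0.
Drake's profit: π_D = (73 - 1.5Q)q_D - (32q_D). Setting ∂π_D/∂q_D = 0: 41 - 3q_D - (3/2)(q_B) = 0.
Best responses: q_B = (49 - (3/2)q_D)/3, q_D = (41 - (3/2)q_B)/3.
Substituting one into the other gives q_B = 38/3 and q_D = 22/3.

12.67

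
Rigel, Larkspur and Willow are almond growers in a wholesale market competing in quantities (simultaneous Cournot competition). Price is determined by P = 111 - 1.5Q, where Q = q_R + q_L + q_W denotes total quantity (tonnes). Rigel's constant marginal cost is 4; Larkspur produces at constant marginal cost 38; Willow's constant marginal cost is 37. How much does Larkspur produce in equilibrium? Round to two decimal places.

Rigel's profit: π_R = (111 - 1.5Q)q_R - (4q_R). Setting ∂π_R/∂q_R = 0: 107 - 3q_R - (3/2)(q_L + q_W) = 0.
Larkspur's first-order condition: 73 - 3q_L - (3/2)(q_R + q_W) = 0.
Willow's profit: π_W = (111 - 1.5Q)q_W - (37q_W). Setting ∂π_W/∂q_W = 0: 74 - 3q_W - (3/2)(q_R + q_L) = 0.
Adding the 3 first-order conditions: 254 − 6Q = 0, so Q = 127/3.
Back-substituting: q_R = (107 − 127/2)/(3/2) = 29, q_L = (73 − 127/2)/(3/2) = 19/3, q_W = (74 − 127/2)/(3/2) = 7.

6.33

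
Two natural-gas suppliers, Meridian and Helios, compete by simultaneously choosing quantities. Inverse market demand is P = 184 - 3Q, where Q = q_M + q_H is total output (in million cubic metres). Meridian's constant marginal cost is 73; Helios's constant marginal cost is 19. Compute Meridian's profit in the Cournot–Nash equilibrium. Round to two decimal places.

120.33

Meridian's profit: π_M = (184 - 3Q)q_M - (73q_M). Setting ∂π_M/∂q_M = 0: 111 - 6q_M - 3(q_H) = 0.
Helios's profit: π_H = (184 - 3Q)q_H - (19q_H). Setting ∂π_H/∂q_H = 0: 165 - 6q_H - 3(q_M) = 0.
Best responses: q_M = (111 - 3q_H)/6, q_H = (165 - 3q_M)/6.
Solving the pair: q_M = 19/3, q_H = 73/3.
Price P = 184 - 3·(92/3) = 92.
Meridian's profit: (92 - 73)·(19/3) = 361/3.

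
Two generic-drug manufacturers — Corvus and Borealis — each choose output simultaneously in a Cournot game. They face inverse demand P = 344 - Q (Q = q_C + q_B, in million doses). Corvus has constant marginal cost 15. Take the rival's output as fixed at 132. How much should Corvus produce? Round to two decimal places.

98.50

With the rival's output fixed at 132, Corvus's profit is π_C = (344 - 132 - q_C)q_C - (15q_C) = (212 - q_C)q_C - (15q_C).
∂π_C/∂q_C = 197 - 2q_C = 0, so q_C = 197/2.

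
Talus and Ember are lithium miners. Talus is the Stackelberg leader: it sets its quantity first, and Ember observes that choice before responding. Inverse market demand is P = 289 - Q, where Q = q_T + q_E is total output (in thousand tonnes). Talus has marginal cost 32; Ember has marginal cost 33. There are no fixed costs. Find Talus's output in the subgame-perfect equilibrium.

129

The follower Ember best-responds to any q_T: π_E = (289 - Q)q_E - 33q_E.
Follower FOC: 256 - q_T - 2q_E = 0, so q_E(q_T) = (256 - q_T)/2.
Talus substitutes q_E(q_T) into its own profit: π_T = q_T(289 - q_T - (256 - q_T)/2) - 32q_T = (161 - (1/2)q_T)q_T - 32q_T.
Leader FOC: 129 - q_T = 0, so q_T = 129.
Then q_E = (256 - 129)/2 = 127/2.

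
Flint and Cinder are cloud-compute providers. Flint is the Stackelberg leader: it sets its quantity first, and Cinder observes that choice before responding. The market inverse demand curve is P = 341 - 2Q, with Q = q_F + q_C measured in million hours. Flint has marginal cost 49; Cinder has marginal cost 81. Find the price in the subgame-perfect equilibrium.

Solve by backward induction. Given q_F, the follower Cinder maximises π_C = (341 - 2q_F - 2q_C)q_C - 81q_C.
Setting the follower's marginal profit to zero, 260 - 2q_F - 4q_C = 0, i.e. q_C = (260 - 2q_F)/4.
The leader anticipates this reaction. Substituting into P = 341 - 2Q gives P = 211 - q_F, so π_F = (211 - q_F)q_F - 49q_F.
The leader's first-order condition 162 - 2q_F = 0 yields q_F = 81.
Then q_C = (260 - 2·81)/4 = 49/2.
Total output Q = 211/2, so price P = 341 - 2·(211/2) = 130.

130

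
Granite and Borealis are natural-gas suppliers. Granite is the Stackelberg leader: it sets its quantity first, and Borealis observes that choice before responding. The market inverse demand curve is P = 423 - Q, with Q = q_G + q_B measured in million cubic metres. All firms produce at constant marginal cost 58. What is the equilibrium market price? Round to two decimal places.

The follower Borealis best-responds to any q_G: π_B = (423 - Q)q_B - 58q_B.
Follower FOC: 365 - q_G - 2q_B = 0, so q_B(q_G) = (365 - q_G)/2.
Granite substitutes q_B(q_G) into its own profit: π_G = q_G(423 - q_G - (365 - q_G)/2) - 58q_G = (481/2 - (1/2)q_G)q_G - 58q_G.
The leader's first-order condition 365/2 - q_G = 0 yields q_G = 365/2.
Then q_B = (365 - 365/2)/2 = 365/4.
Total output Q = 1095/4, so price P = 423 - 1095/4 = 597/4.

149.25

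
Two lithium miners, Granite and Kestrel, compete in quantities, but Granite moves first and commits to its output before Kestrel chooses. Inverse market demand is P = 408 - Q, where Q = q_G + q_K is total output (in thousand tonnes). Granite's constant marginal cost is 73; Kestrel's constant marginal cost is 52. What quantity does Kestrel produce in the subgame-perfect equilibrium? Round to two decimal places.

99.50

The follower Kestrel best-responds to any q_G: π_K = (408 - Q)q_K - 52q_K.
∂π_K/∂q_K = 356 - q_G - 2q_K = 0 gives the reaction function q_K = (356 - q_G)/2.
Granite substitutes q_K(q_G) into its own profit: π_G = q_G(408 - q_G - (356 - q_G)/2) - 73q_G = (230 - (1/2)q_G)q_G - 73q_G.
Maximising: ∂π_G/∂q_G = 157 - q_G = 0, giving q_G = 157.
Then q_K = (356 - 157)/2 = 199/2.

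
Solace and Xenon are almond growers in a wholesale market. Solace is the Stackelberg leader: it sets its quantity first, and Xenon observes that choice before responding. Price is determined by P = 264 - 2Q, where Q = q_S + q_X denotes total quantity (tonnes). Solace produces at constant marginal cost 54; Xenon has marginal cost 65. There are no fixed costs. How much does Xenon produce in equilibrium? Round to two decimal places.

The follower Xenon best-responds to any q_S: π_X = (264 - 2Q)q_X - 65q_X.
Follower FOC: 199 - 2q_S - 4q_X = 0, so q_X(q_S) = (199 - 2q_S)/4.
Solace substitutes q_X(q_S) into its own profit: π_S = q_S(264 - 2q_S - (199 - 2q_S)/2) - 54q_S = (329/2 - q_S)q_S - 54q_S.
The leader's first-order condition 221/2 - 2q_S = 0 yields q_S = 221/4.
Then q_X = (199 - 2·(221/4))/4 = 177/8.

22.13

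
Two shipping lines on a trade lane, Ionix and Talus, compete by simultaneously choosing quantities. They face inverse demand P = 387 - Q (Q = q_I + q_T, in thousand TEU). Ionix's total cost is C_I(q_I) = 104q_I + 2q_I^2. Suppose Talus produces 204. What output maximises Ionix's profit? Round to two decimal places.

13.17

With the rival's output fixed at 204, Ionix's profit is π_I = (387 - 204 - q_I)q_I - (104q_I + 2q_I²) = (183 - q_I)q_I - (104q_I + 2q_I²).
∂π_I/∂q_I = 79 - 6q_I = 0, so q_I = 79/6.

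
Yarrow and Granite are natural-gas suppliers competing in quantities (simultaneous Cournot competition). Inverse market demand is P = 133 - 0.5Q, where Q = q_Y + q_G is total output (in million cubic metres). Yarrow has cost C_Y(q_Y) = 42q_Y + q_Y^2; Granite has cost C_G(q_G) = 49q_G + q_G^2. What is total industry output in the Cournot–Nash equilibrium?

50

Yarrow's profit: π_Y = (133 - 0.5Q)q_Y - (42q_Y + q_Y²). Setting ∂π_Y/∂q_Y = 0: 91 - 3q_Y - (1/2)(q_G) = 0.
Granite's profit: π_G = (133 - 0.5Q)q_G - (49q_G + q_G²). Setting ∂π_G/∂q_G = 0: 84 - 3q_G - (1/2)(q_Y) = 0.
So q_Y = (91 - (1/2)q_G)/3 and q_G = (84 - (1/2)q_Y)/3.
Substituting one into the other gives q_Y = 132/5 and q_G = 118/5.
Total output Q = 132/5 + 118/5 = 50.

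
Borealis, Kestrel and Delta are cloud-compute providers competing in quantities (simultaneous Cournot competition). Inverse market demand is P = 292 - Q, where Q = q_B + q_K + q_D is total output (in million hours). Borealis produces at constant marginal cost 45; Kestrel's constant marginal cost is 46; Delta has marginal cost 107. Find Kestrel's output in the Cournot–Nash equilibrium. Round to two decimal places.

Borealis's profit: π_B = (292 - Q)q_B - (45q_B). Setting ∂π_B/∂q_B = 0: 247 - 2q_B - (q_K + q_D) = 0.
Kestrel's first-order condition: 246 - 2q_K - (q_B + q_D) = 0.
Delta's first-order condition: 185 - 2q_D - (q_B + q_K) = 0.
Summing all 3 equations gives 678 − 4Q = 0, hence Q = 339/2.
Back-substituting: q_B = (247 − 339/2) = 155/2, q_K = (246 − 339/2) = 153/2, q_D = (185 − 339/2) = 31/2.

76.50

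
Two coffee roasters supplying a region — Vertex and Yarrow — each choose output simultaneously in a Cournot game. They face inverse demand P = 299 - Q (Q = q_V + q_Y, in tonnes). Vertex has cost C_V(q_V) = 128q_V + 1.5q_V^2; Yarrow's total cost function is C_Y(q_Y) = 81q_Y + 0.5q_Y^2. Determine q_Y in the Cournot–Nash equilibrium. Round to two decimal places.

Vertex's profit: π_V = (299 - Q)q_V - (128q_V + (3/2)q_V²). Setting ∂π_V/∂q_V = 0: 171 - 5q_V - (q_Y) = 0.
Yarrow's profit: π_Y = (299 - Q)q_Y - (81q_Y + (1/2)q_Y²). Setting ∂π_Y/∂q_Y = 0: 218 - 3q_Y - (q_V) = 0.
Rearranging gives the reaction functions q_V = (171 - q_Y)/5 and q_Y = (218 - q_V)/3.
Substituting one into the other gives q_V = 295/14 and q_Y = 919/14.

65.64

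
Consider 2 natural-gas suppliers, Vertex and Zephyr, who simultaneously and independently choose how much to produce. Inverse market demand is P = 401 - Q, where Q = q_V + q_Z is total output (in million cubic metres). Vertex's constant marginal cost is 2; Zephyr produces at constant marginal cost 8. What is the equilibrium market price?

137

Vertex's profit: π_V = (401 - Q)q_V - (2q_V). Setting ∂π_V/∂q_V = 0: 399 - 2q_V - (q_Z) = 0.
Zephyr's profit: π_Z = (401 - Q)q_Z - (8q_Z). Setting ∂π_Z/∂q_Z = 0: 393 - 2q_Z - (q_V) = 0.
Best responses: q_V = (399 - q_Z)/2, q_Z = (393 - q_V)/2.
Solving the pair: q_V = 135, q_Z = 129.
Total output Q = 264, so price P = 401 - 264 = 137.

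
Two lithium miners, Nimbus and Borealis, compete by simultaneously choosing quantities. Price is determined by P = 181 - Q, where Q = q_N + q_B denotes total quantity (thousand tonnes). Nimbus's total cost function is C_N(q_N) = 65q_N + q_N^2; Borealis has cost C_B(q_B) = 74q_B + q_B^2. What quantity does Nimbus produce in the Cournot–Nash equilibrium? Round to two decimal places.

23.80

Nimbus's profit: π_N = (181 - Q)q_N - (65q_N + q_N²). Setting ∂π_N/∂q_N = 0: 116 - 4q_N - (q_B) = 0.
Borealis's profit: π_B = (181 - Q)q_B - (74q_B + q_B²). Setting ∂π_B/∂q_B = 0: 107 - 4q_B - (q_N) = 0.
Rearranging gives the reaction functions q_N = (116 - q_B)/4 and q_B = (107 - q_N)/4.
Substituting one into the other gives q_N = 119/5 and q_B = 104/5.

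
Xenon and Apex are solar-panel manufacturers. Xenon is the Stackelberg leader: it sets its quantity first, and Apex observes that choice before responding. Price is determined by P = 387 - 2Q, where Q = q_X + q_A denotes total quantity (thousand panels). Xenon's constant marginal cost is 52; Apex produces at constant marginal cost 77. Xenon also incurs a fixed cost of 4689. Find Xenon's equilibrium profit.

Solve by backward induction. Given q_X, the follower Apex maximises π_A = (387 - 2q_X - 2q_A)q_A - 77q_A.
Follower FOC: 310 - 2q_X - 4q_A = 0, so q_A(q_X) = (310 - 2q_X)/4.
Xenon substitutes q_A(q_X) into its own profit: π_X = q_X(387 - 2q_X - (310 - 2q_X)/2) - 52q_X = (232 - q_X)q_X - 52q_X.
The leader's first-order condition 180 - 2q_X = 0 yields q_X = 90.
Then q_A = (310 - 2·90)/4 = 65/2.
Price P = 387 - 2·(245/2) = 142.
Xenon's profit: (142 - 52)·90 - 4689 = 3411.

3411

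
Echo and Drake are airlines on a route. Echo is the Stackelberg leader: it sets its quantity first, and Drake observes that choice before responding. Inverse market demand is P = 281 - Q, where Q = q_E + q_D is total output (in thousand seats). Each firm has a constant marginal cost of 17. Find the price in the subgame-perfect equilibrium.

The follower Drake best-responds to any q_E: π_D = (281 - Q)q_D - 17q_D.
Setting the follower's marginal profit to zero, 264 - q_E - 2q_D = 0, i.e. q_D = (264 - q_E)/2.
Echo substitutes q_D(q_E) into its own profit: π_E = q_E(281 - q_E - (264 - q_E)/2) - 17q_E = (149 - (1/2)q_E)q_E - 17q_E.
Maximising: ∂π_E/∂q_E = 132 - q_E = 0, giving q_E = 132.
Then q_D = (264 - 132)/2 = 66.
Total output Q = 198, so price P = 281 - 198 = 83.

83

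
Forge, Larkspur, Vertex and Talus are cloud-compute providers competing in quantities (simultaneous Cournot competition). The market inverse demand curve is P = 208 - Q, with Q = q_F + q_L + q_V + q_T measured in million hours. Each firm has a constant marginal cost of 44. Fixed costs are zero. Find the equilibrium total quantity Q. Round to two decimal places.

131.20

Each firm earns π_i = (208 - Q)q_i - 44q_i.
Setting ∂π_i/∂q_i = 0 with rivals' quantities fixed: 164 - 2q_i - Σ_{j≠i} q_j = 0.
With identical firms every q_j equals q_i, so Σ_{j≠i} q_j = 3q_i and 164 = 5q_i, giving q_i = 164/5.
Total output Q = 164/5 + 164/5 + 164/5 + 164/5 = 656/5.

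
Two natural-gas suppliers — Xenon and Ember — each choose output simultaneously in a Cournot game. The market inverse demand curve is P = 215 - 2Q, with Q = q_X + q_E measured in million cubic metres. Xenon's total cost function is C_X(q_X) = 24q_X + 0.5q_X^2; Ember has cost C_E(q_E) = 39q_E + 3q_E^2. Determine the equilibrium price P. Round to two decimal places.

125.61

Xenon's profit: π_X = (215 - 2Q)q_X - (24q_X + (1/2)q_X²). Setting ∂π_X/∂q_X = 0: 191 - 5q_X - 2(q_E) = 0.
Ember's first-order condition: 176 - 10q_E - 2(q_X) = 0.
Rearranging gives the reaction functions q_X = (191 - 2q_E)/5 and q_E = (176 - 2q_X)/10.
Substituting one into the other gives q_X = 779/23 and q_E = 249/23.
Total output Q = 1028/23, so price P = 215 - 2·(1028/23) = 125.6087.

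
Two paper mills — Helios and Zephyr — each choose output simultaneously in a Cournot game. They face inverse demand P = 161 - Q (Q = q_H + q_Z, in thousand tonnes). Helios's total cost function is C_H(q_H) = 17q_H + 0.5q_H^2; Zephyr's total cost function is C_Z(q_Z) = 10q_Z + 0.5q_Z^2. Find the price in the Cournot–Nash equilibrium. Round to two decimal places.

Helios's profit: π_H = (161 - Q)q_H - (17q_H + (1/2)q_H²). Setting ∂π_H/∂q_H = 0: 144 - 3q_H - (q_Z) = 0.
Zephyr's first-order condition: 151 - 3q_Z - (q_H) = 0.
So q_H = (144 - q_Z)/3 and q_Z = (151 - q_H)/3.
Substituting one into the other gives q_H = 281/8 and q_Z = 309/8.
Total output Q = 295/4, so price P = 161 - 295/4 = 349/4.

87.25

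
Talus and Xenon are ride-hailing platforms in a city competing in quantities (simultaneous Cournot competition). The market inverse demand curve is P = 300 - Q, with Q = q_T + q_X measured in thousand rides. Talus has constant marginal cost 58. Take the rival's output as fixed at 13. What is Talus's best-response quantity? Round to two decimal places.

114.50

With the rival's output fixed at 13, Talus's profit is π_T = (300 - 13 - q_T)q_T - (58q_T) = (287 - q_T)q_T - (58q_T).
∂π_T/∂q_T = 229 - 2q_T = 0, so q_T = 229/2.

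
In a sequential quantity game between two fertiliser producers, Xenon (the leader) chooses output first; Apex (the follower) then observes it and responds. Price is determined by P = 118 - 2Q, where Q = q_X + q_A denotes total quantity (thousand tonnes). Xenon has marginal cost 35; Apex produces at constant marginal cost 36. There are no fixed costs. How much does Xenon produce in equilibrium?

21

The follower Apex best-responds to any q_X: π_A = (118 - 2Q)q_A - 36q_A.
Setting the follower's marginal profit to zero, 82 - 2q_X - 4q_A = 0, i.e. q_A = (82 - 2q_X)/4.
Xenon substitutes q_A(q_X) into its own profit: π_X = q_X(118 - 2q_X - (82 - 2q_X)/2) - 35q_X = (77 - q_X)q_X - 35q_X.
The leader's first-order condition 42 - 2q_X = 0 yields q_X = 21.
Then q_A = (82 - 2·21)/4 = 10.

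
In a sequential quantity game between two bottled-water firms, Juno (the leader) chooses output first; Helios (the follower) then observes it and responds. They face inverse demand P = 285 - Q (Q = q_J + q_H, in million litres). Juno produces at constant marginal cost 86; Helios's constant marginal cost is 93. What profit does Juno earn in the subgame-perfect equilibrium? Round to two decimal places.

The follower Helios best-responds to any q_J: π_H = (285 - Q)q_H - 93q_H.
∂π_H/∂q_H = 192 - q_J - 2q_H = 0 gives the reaction function q_H = (192 - q_J)/2.
The leader anticipates this reaction. Substituting into P = 285 - Q gives P = 189 - (1/2)q_J, so π_J = (189 - (1/2)q_J)q_J - 86q_J.
Leader FOC: 103 - q_J = 0, so q_J = 103.
Then q_H = (192 - 103)/2 = 89/2.
Price P = 285 - 295/2 = 275/2.
Juno's profit: (275/2 - 86)·103 = 5304.5000.

5304.50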